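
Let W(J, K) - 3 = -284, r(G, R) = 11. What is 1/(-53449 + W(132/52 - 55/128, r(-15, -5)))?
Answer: -1/53730 ≈ -1.8612e-5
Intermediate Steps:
W(J, K) = -281 (W(J, K) = 3 - 284 = -281)
1/(-53449 + W(132/52 - 55/128, r(-15, -5))) = 1/(-53449 - 281) = 1/(-53730) = -1/53730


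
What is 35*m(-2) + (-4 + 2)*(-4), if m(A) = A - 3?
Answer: -167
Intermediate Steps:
m(A) = -3 + A
35*m(-2) + (-4 + 2)*(-4) = 35*(-3 - 2) + (-4 + 2)*(-4) = 35*(-5) - 2*(-4) = -175 + 8 = -167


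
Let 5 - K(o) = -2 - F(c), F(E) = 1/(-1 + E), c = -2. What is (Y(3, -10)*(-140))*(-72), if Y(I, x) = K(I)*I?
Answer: 201600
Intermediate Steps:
K(o) = 20/3 (K(o) = 5 - (-2 - 1/(-1 - 2)) = 5 - (-2 - 1/(-3)) = 5 - (-2 - 1*(-⅓)) = 5 - (-2 + ⅓) = 5 - 1*(-5/3) = 5 + 5/3 = 20/3)
Y(I, x) = 20*I/3
(Y(3, -10)*(-140))*(-72) = (((20/3)*3)*(-140))*(-72) = (20*(-140))*(-72) = -2800*(-72) = 201600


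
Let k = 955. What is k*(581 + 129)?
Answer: 678050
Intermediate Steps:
k*(581 + 129) = 955*(581 + 129) = 955*710 = 678050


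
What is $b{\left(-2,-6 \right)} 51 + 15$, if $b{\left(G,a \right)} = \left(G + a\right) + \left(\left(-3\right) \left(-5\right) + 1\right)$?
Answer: $423$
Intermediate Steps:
$b{\left(G,a \right)} = 16 + G + a$ ($b{\left(G,a \right)} = \left(G + a\right) + \left(15 + 1\right) = \left(G + a\right) + 16 = 16 + G + a$)
$b{\left(-2,-6 \right)} 51 + 15 = \left(16 - 2 - 6\right) 51 + 15 = 8 \cdot 51 + 15 = 408 + 15 = 423$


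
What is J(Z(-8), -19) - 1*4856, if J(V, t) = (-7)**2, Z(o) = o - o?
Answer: -4807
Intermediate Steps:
Z(o) = 0
J(V, t) = 49
J(Z(-8), -19) - 1*4856 = 49 - 1*4856 = 49 - 4856 = -4807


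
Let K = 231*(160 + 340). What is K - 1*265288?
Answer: -149788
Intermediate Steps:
K = 115500 (K = 231*500 = 115500)
K - 1*265288 = 115500 - 1*265288 = 115500 - 265288 = -149788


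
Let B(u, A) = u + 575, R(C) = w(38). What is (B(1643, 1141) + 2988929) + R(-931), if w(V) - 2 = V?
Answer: 2991187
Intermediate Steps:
w(V) = 2 + V
R(C) = 40 (R(C) = 2 + 38 = 40)
B(u, A) = 575 + u
(B(1643, 1141) + 2988929) + R(-931) = ((575 + 1643) + 2988929) + 40 = (2218 + 2988929) + 40 = 2991147 + 40 = 2991187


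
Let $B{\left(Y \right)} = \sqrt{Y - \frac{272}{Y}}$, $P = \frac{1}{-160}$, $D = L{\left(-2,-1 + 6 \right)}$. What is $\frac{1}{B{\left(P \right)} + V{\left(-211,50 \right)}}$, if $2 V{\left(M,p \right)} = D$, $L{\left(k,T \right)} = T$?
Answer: $- \frac{400}{6962199} + \frac{4 \sqrt{69631990}}{6962199} \approx 0.0047368$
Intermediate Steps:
$D = 5$ ($D = -1 + 6 = 5$)
$P = - \frac{1}{160} \approx -0.00625$
$V{\left(M,p \right)} = \frac{5}{2}$ ($V{\left(M,p \right)} = \frac{1}{2} \cdot 5 = \frac{5}{2}$)
$\frac{1}{B{\left(P \right)} + V{\left(-211,50 \right)}} = \frac{1}{\sqrt{- \frac{1}{160} - \frac{272}{- \frac{1}{160}}} + \frac{5}{2}} = \frac{1}{\sqrt{- \frac{1}{160} - -43520} + \frac{5}{2}} = \frac{1}{\sqrt{- \frac{1}{160} + 43520} + \frac{5}{2}} = \frac{1}{\sqrt{\frac{6963199}{160}} + \frac{5}{2}} = \frac{1}{\frac{\sqrt{69631990}}{40} + \frac{5}{2}} = \frac{1}{\frac{5}{2} + \frac{\sqrt{69631990}}{40}}$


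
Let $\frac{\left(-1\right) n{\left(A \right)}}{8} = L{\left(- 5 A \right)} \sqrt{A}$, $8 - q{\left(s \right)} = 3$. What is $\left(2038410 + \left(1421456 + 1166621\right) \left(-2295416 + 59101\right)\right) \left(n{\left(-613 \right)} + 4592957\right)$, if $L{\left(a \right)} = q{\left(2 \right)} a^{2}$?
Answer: $-26582902391046837665 + 2174858299039437805000 i \sqrt{613} \approx -2.6583 \cdot 10^{19} + 5.3847 \cdot 10^{22} i$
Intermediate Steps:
$q{\left(s \right)} = 5$ ($q{\left(s \right)} = 8 - 3 = 5$)
$L{\left(a \right)} = 5 a^{2}$
$n{\left(A \right)} = - 1000 A^{\frac{5}{2}}$ ($n{\left(A \right)} = - 8 \cdot 5 \left(- 5 A\right)^{2} \sqrt{A} = - 8 \cdot 5 \cdot 25 A^{2} \sqrt{A} = - 8 \cdot 125 A^{2} \sqrt{A} = - 8 \cdot 125 A^{\frac{5}{2}} = - 1000 A^{\frac{5}{2}}$)
$\left(2038410 + \left(1421456 + 1166621\right) \left(-2295416 + 59101\right)\right) \left(n{\left(-613 \right)} + 4592957\right) = \left(2038410 + \left(1421456 + 1166621\right) \left(-2295416 + 59101\right)\right) \left(- 1000 \left(-613\right)^{\frac{5}{2}} + 4592957\right) = \left(2038410 + 2588077 \left(-2236315\right)\right) \left(- 1000 \cdot 375769 i \sqrt{613} + 4592957\right) = \left(2038410 - 5787755416255\right) \left(- 375769000 i \sqrt{613} + 4592957\right) = - 5787753377845 \left(4592957 - 375769000 i \sqrt{613}\right) = -26582902391046837665 + 2174858299039437805000 i \sqrt{613}$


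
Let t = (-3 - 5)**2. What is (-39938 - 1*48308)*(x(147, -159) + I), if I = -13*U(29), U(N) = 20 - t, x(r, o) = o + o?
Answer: -22414484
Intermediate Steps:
x(r, o) = 2*o
t = 64 (t = (-8)**2 = 64)
U(N) = -44 (U(N) = 20 - 1*64 = 20 - 64 = -44)
I = 572 (I = -13*(-44) = 572)
(-39938 - 1*48308)*(x(147, -159) + I) = (-39938 - 1*48308)*(2*(-159) + 572) = (-39938 - 48308)*(-318 + 572) = -88246*254 = -22414484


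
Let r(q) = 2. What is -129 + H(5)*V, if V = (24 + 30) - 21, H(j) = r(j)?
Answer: -63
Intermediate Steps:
H(j) = 2
V = 33 (V = 54 - 21 = 33)
-129 + H(5)*V = -129 + 2*33 = -129 + 66 = -63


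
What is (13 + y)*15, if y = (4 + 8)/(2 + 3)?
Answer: 231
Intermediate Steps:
y = 12/5 ≈ 2.4000
(13 + y)*15 = (13 + 12/5)*15 = (77/5)*15 = 231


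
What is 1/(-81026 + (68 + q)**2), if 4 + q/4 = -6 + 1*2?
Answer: -1/79730 ≈ -1.2542e-5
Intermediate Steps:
q = -32 (q = -16 + 4*(-6 + 1*2) = -16 + 4*(-6 + 2) = -16 + 4*(-4) = -16 - 16 = -32)
1/(-81026 + (68 + q)**2) = 1/(-81026 + (68 - 32)**2) = 1/(-81026 + 36**2) = 1/(-81026 + 1296) = 1/(-79730) = -1/79730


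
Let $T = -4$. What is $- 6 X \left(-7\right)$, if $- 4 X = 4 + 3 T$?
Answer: $84$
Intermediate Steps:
$X = 2$ ($X = - \frac{4 + 3 \left(-4\right)}{4} = - \frac{4 - 12}{4} = \left(- \frac{1}{4}\right) \left(-8\right) = 2$)
$- 6 X \left(-7\right) = \left(-6\right) 2 \left(-7\right) = \left(-12\right) \left(-7\right) = 84$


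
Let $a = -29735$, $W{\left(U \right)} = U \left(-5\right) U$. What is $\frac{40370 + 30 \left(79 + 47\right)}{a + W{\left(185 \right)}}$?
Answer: $- \frac{4415}{20086} \approx -0.2198$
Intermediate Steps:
$W{\left(U \right)} = - 5 U^{2}$ ($W{\left(U \right)} = - 5 U U = - 5 U^{2}$)
$\frac{40370 + 30 \left(79 + 47\right)}{a + W{\left(185 \right)}} = \frac{40370 + 30 \left(79 + 47\right)}{-29735 - 5 \cdot 185^{2}} = \frac{40370 + 30 \cdot 126}{-29735 - 171125} = \frac{40370 + 3780}{-29735 - 171125} = \frac{44150}{-200860} = 44150 \left(- \frac{1}{200860}\right) = - \frac{4415}{20086}$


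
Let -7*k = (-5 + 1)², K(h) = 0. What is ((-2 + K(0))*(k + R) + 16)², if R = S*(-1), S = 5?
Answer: 45796/49 ≈ 934.61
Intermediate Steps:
R = -5 (R = 5*(-1) = -5)
k = -16/7 (k = -(-5 + 1)²/7 = -⅐*(-4)² = -⅐*16 = -16/7 ≈ -2.2857)
((-2 + K(0))*(k + R) + 16)² = ((-2 + 0)*(-16/7 - 5) + 16)² = (-2*(-51/7) + 16)² = (102/7 + 16)² = (214/7)² = 45796/49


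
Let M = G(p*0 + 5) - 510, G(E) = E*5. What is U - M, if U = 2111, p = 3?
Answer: 2596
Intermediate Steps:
G(E) = 5*E
M = -485 (M = 5*(3*0 + 5) - 510 = 5*(0 + 5) - 510 = 5*5 - 510 = 25 - 510 = -485)
U - M = 2111 - 1*(-485) = 2111 + 485 = 2596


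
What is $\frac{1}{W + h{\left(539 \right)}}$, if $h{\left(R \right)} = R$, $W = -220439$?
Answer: $- \frac{1}{219900} \approx -4.5475 \cdot 10^{-6}$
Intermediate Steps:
$\frac{1}{W + h{\left(539 \right)}} = \frac{1}{-220439 + 539} = \frac{1}{-219900} = - \frac{1}{219900}$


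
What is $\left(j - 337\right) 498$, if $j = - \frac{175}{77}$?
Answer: $- \frac{1858536}{11} \approx -1.6896 \cdot 10^{5}$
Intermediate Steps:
$j = - \frac{25}{11}$ ($j = \left(-175\right) \frac{1}{77} = - \frac{25}{11} \approx -2.2727$)
$\left(j - 337\right) 498 = \left(- \frac{25}{11} - 337\right) 498 = \left(- \frac{3732}{11}\right) 498 = - \frac{1858536}{11}$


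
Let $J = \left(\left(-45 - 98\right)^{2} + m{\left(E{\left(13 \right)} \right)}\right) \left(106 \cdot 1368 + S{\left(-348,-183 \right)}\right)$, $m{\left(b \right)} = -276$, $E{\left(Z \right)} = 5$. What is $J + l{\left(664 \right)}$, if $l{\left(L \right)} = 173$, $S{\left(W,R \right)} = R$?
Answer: $2921554898$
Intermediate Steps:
$J = 2921554725$ ($J = \left(\left(-45 - 98\right)^{2} - 276\right) \left(106 \cdot 1368 - 183\right) = \left(\left(-143\right)^{2} - 276\right) \left(145008 - 183\right) = \left(20449 - 276\right) 144825 = 20173 \cdot 144825 = 2921554725$)
$J + l{\left(664 \right)} = 2921554725 + 173 = 2921554898$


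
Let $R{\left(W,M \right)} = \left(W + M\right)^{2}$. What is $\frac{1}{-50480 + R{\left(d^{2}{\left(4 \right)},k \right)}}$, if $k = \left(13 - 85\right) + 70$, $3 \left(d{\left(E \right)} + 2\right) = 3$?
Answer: $- \frac{1}{50479} \approx -1.981 \cdot 10^{-5}$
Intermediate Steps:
$d{\left(E \right)} = -1$ ($d{\left(E \right)} = -2 + \frac{1}{3} \cdot 3 = -2 + 1 = -1$)
$k = -2$ ($k = -72 + 70 = -2$)
$R{\left(W,M \right)} = \left(M + W\right)^{2}$
$\frac{1}{-50480 + R{\left(d^{2}{\left(4 \right)},k \right)}} = \frac{1}{-50480 + \left(-2 + \left(-1\right)^{2}\right)^{2}} = \frac{1}{-50480 + \left(-2 + 1\right)^{2}} = \frac{1}{-50480 + \left(-1\right)^{2}} = \frac{1}{-50480 + 1} = \frac{1}{-50479} = - \frac{1}{50479}$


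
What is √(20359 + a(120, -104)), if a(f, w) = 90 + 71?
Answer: 6*√570 ≈ 143.25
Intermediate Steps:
a(f, w) = 161
√(20359 + a(120, -104)) = √(20359 + 161) = √20520 = 6*√570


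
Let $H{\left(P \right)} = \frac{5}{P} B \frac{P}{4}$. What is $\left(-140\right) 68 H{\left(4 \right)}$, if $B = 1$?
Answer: $-11900$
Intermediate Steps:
$H{\left(P \right)} = \frac{5}{4}$ ($H{\left(P \right)} = \frac{5}{P} 1 \frac{P}{4} = \frac{5}{P} P \frac{1}{4} = \frac{5}{P} \frac{P}{4} = \frac{5}{4}$)
$\left(-140\right) 68 H{\left(4 \right)} = \left(-140\right) 68 \cdot \frac{5}{4} = \left(-9520\right) \frac{5}{4} = -11900$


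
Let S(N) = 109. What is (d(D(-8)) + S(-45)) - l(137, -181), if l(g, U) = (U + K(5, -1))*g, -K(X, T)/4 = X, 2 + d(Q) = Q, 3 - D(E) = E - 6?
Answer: 27661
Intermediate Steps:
D(E) = 9 - E (D(E) = 3 - (E - 6) = 3 - (-6 + E) = 3 + (6 - E) = 9 - E)
d(Q) = -2 + Q
K(X, T) = -4*X
l(g, U) = g*(-20 + U) (l(g, U) = (U - 4*5)*g = (U - 20)*g = (-20 + U)*g = g*(-20 + U))
(d(D(-8)) + S(-45)) - l(137, -181) = ((-2 + (9 - 1*(-8))) + 109) - 137*(-20 - 181) = ((-2 + (9 + 8)) + 109) - 137*(-201) = ((-2 + 17) + 109) - 1*(-27537) = (15 + 109) + 27537 = 124 + 27537 = 27661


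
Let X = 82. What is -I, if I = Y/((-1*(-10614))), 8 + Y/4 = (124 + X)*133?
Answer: -18260/1769 ≈ -10.322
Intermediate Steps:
Y = 109560 (Y = -32 + 4*((124 + 82)*133) = -32 + 4*(206*133) = -32 + 4*27398 = -32 + 109592 = 109560)
I = 18260/1769 (I = 109560/((-1*(-10614))) = 109560/10614 = 109560*(1/10614) = 18260/1769 ≈ 10.322)
-I = -1*18260/1769 = -18260/1769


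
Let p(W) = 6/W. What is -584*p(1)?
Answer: -3504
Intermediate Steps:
-584*p(1) = -3504/1 = -3504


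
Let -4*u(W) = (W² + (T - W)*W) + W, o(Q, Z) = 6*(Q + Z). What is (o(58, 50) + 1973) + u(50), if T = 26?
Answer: 4567/2 ≈ 2283.5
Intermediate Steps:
o(Q, Z) = 6*Q + 6*Z
u(W) = -W/4 - W²/4 - W*(26 - W)/4 (u(W) = -((W² + (26 - W)*W) + W)/4 = -((W² + W*(26 - W)) + W)/4 = -(W + W² + W*(26 - W))/4 = -W/4 - W²/4 - W*(26 - W)/4)
(o(58, 50) + 1973) + u(50) = ((6*58 + 6*50) + 1973) - 27/4*50 = ((348 + 300) + 1973) - 675/2 = (648 + 1973) - 675/2 = 2621 - 675/2 = 4567/2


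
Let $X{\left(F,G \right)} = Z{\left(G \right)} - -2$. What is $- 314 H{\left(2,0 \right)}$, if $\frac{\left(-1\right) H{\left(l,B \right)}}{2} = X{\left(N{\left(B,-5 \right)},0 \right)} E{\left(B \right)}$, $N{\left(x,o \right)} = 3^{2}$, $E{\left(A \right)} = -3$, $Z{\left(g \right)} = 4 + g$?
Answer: $-11304$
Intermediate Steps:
$N{\left(x,o \right)} = 9$
$X{\left(F,G \right)} = 6 + G$ ($X{\left(F,G \right)} = \left(4 + G\right) - -2 = \left(4 + G\right) + 2 = 6 + G$)
$H{\left(l,B \right)} = 36$ ($H{\left(l,B \right)} = - 2 \left(6 + 0\right) \left(-3\right) = - 2 \cdot 6 \left(-3\right) = \left(-2\right) \left(-18\right) = 36$)
$- 314 H{\left(2,0 \right)} = \left(-314\right) 36 = -11304$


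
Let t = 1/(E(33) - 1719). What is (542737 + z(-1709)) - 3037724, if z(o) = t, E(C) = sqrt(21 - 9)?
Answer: -2457519780794/984983 - 2*sqrt(3)/2954949 ≈ -2.4950e+6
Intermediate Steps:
E(C) = 2*sqrt(3) (E(C) = sqrt(12) = 2*sqrt(3))
t = 1/(-1719 + 2*sqrt(3)) (t = 1/(2*sqrt(3) - 1719) = 1/(-1719 + 2*sqrt(3)) ≈ -0.00058291)
z(o) = -573/984983 - 2*sqrt(3)/2954949
(542737 + z(-1709)) - 3037724 = (542737 + (-573/984983 - 2*sqrt(3)/2954949)) - 3037724 = (534586717898/984983 - 2*sqrt(3)/2954949) - 3037724 = -2457519780794/984983 - 2*sqrt(3)/2954949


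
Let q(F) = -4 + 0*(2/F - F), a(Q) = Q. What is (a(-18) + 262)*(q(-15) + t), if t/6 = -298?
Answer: -437248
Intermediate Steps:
t = -1788 (t = 6*(-298) = -1788)
q(F) = -4 (q(F) = -4 + 0*(-F + 2/F) = -4 + 0 = -4)
(a(-18) + 262)*(q(-15) + t) = (-18 + 262)*(-4 - 1788) = 244*(-1792) = -437248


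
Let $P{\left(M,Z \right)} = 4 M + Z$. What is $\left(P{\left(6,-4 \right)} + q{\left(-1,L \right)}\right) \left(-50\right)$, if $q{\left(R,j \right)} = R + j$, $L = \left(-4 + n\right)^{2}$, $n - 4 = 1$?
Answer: $-1000$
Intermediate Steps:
$P{\left(M,Z \right)} = Z + 4 M$
$n = 5$ ($n = 4 + 1 = 5$)
$L = 1$ ($L = \left(-4 + 5\right)^{2} = 1^{2} = 1$)
$\left(P{\left(6,-4 \right)} + q{\left(-1,L \right)}\right) \left(-50\right) = \left(\left(-4 + 4 \cdot 6\right) + \left(-1 + 1\right)\right) \left(-50\right) = \left(\left(-4 + 24\right) + 0\right) \left(-50\right) = \left(20 + 0\right) \left(-50\right) = 20 \left(-50\right) = -1000$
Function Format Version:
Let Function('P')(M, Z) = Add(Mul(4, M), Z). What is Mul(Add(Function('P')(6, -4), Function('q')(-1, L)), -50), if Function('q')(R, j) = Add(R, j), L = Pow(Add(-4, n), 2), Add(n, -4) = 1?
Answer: -1000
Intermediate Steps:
Function('P')(M, Z) = Add(Z, Mul(4, M))
n = 5 (n = Add(4, 1) = 5)
L = 1 (L = Pow(Add(-4, 5), 2) = Pow(1, 2) = 1)
Mul(Add(Function('P')(6, -4), Function('q')(-1, L)), -50) = Mul(Add(Add(-4, Mul(4, 6)), Add(-1, 1)), -50) = Mul(Add(Add(-4, 24), 0), -50) = Mul(Add(20, 0), -50) = Mul(20, -50) = -1000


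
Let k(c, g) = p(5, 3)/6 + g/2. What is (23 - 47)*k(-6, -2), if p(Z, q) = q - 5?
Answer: 32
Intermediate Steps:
p(Z, q) = -5 + q
k(c, g) = -⅓ + g/2 (k(c, g) = (-5 + 3)/6 + g/2 = -2*⅙ + g*(½) = -⅓ + g/2)
(23 - 47)*k(-6, -2) = (23 - 47)*(-⅓ + (½)*(-2)) = -24*(-⅓ - 1) = -24*(-4/3) = 32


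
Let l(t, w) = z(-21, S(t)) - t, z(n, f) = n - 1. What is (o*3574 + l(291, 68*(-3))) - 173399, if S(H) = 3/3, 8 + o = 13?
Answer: -155842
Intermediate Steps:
o = 5 (o = -8 + 13 = 5)
S(H) = 1 (S(H) = 3*(⅓) = 1)
z(n, f) = -1 + n
l(t, w) = -22 - t (l(t, w) = (-1 - 21) - t = -22 - t)
(o*3574 + l(291, 68*(-3))) - 173399 = (5*3574 + (-22 - 1*291)) - 173399 = (17870 + (-22 - 291)) - 173399 = (17870 - 313) - 173399 = 17557 - 173399 = -155842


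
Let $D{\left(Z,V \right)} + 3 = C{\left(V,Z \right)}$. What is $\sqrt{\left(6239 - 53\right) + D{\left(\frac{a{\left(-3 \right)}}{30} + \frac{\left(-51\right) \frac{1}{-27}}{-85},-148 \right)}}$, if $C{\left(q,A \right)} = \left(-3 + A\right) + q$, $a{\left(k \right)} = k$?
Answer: $\frac{\sqrt{5428690}}{30} \approx 77.665$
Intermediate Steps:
$C{\left(q,A \right)} = -3 + A + q$
$D{\left(Z,V \right)} = -6 + V + Z$ ($D{\left(Z,V \right)} = -3 + \left(-3 + Z + V\right) = -3 + \left(-3 + V + Z\right) = -6 + V + Z$)
$\sqrt{\left(6239 - 53\right) + D{\left(\frac{a{\left(-3 \right)}}{30} + \frac{\left(-51\right) \frac{1}{-27}}{-85},-148 \right)}} = \sqrt{\left(6239 - 53\right) - \left(\frac{1541}{10} - \frac{\left(-51\right) \frac{1}{-27}}{-85}\right)} = \sqrt{\left(6239 - 53\right) - \left(\frac{1541}{10} - \left(-51\right) \left(- \frac{1}{27}\right) \left(- \frac{1}{85}\right)\right)} = \sqrt{6186 - \frac{13871}{90}} = \sqrt{\frac{542869}{90}} = \frac{\sqrt{5428690}}{30}$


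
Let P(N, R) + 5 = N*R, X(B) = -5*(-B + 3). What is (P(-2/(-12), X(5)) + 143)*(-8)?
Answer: -3352/3 ≈ -1117.3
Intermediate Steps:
X(B) = -15 + 5*B (X(B) = -5*(3 - B) = -15 + 5*B)
P(N, R) = -5 + N*R
(P(-2/(-12), X(5)) + 143)*(-8) = ((-5 + (-2/(-12))*(-15 + 5*5)) + 143)*(-8) = ((-5 + (-2*(-1/12))*(-15 + 25)) + 143)*(-8) = ((-5 + (1/6)*10) + 143)*(-8) = ((-5 + 5/3) + 143)*(-8) = (-10/3 + 143)*(-8) = (419/3)*(-8) = -3352/3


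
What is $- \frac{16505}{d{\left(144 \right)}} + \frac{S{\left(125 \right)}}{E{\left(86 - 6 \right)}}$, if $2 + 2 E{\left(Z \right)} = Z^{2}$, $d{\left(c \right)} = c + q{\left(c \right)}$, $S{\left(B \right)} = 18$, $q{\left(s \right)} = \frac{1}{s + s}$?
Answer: $- \frac{15205508046}{132672127} \approx -114.61$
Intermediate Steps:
$q{\left(s \right)} = \frac{1}{2 s}$
$d{\left(c \right)} = c + \frac{1}{2 c}$
$E{\left(Z \right)} = -1 + \frac{Z^{2}}{2}$
$- \frac{16505}{d{\left(144 \right)}} + \frac{S{\left(125 \right)}}{E{\left(86 - 6 \right)}} = - \frac{16505}{144 + \frac{1}{2 \cdot 144}} + \frac{18}{-1 + \frac{\left(86 - 6\right)^{2}}{2}} = - \frac{16505}{144 + \frac{1}{2} \cdot \frac{1}{144}} + \frac{18}{-1 + \frac{\left(86 - 6\right)^{2}}{2}} = - \frac{16505}{144 + \frac{1}{288}} + \frac{18}{-1 + \frac{80^{2}}{2}} = - \frac{16505}{\frac{41473}{288}} + \frac{18}{-1 + \frac{1}{2} \cdot 6400} = \left(-16505\right) \frac{288}{41473} + \frac{18}{-1 + 3200} = - \frac{4753440}{41473} + \frac{18}{3199} = - \frac{15205508046}{132672127}$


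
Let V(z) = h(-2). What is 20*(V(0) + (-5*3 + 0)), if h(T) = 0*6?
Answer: -300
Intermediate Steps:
h(T) = 0
V(z) = 0
20*(V(0) + (-5*3 + 0)) = 20*(0 + (-5*3 + 0)) = 20*(0 + (-15 + 0)) = 20*(0 - 15) = 20*(-15) = -300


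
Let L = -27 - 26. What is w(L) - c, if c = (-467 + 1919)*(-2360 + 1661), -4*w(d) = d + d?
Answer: 2029949/2 ≈ 1.0150e+6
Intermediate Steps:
L = -53
w(d) = -d/2 (w(d) = -(d + d)/4 = -d/2)
c = -1014948 (c = 1452*(-699) = -1014948)
w(L) - c = -½*(-53) - 1*(-1014948) = 53/2 + 1014948 = 2029949/2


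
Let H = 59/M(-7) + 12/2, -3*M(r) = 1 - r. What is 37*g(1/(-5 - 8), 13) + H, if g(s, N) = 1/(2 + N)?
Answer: -1639/120 ≈ -13.658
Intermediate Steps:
M(r) = -⅓ + r/3 (M(r) = -(1 - r)/3 = -⅓ + r/3)
H = -129/8 (H = 59/(-⅓ + (⅓)*(-7)) + 12/2 = 59/(-⅓ - 7/3) + 12*(½) = 59/(-8/3) + 6 = 59*(-3/8) + 6 = -177/8 + 6 = -129/8 ≈ -16.125)
37*g(1/(-5 - 8), 13) + H = 37/(2 + 13) - 129/8 = 37/15 - 129/8 = -1639/120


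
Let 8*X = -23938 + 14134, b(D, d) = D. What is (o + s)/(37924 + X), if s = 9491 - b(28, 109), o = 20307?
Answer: 59540/73397 ≈ 0.81120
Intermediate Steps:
s = 9463 (s = 9491 - 1*28 = 9491 - 28 = 9463)
X = -2451/2 (X = (-23938 + 14134)/8 = (⅛)*(-9804) = -2451/2 ≈ -1225.5)
(o + s)/(37924 + X) = (20307 + 9463)/(37924 - 2451/2) = 29770/(73397/2) = 29770*(2/73397) = 59540/73397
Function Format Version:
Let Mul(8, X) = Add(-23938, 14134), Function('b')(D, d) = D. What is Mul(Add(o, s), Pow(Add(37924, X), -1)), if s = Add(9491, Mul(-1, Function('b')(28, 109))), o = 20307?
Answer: Rational(59540, 73397) ≈ 0.81120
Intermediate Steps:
s = 9463 (s = Add(9491, Mul(-1, 28)) = Add(9491, -28) = 9463)
X = Rational(-2451, 2) (X = Mul(Rational(1, 8), Add(-23938, 14134)) = Mul(Rational(1, 8), -9804) = Rational(-2451, 2) ≈ -1225.5)
Mul(Add(o, s), Pow(Add(37924, X), -1)) = Mul(Add(20307, 9463), Pow(Add(37924, Rational(-2451, 2)), -1)) = Mul(29770, Pow(Rational(73397, 2), -1)) = Mul(29770, Rational(2, 73397)) = Rational(59540, 73397)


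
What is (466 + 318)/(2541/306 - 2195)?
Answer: -79968/223043 ≈ -0.35853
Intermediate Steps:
(466 + 318)/(2541/306 - 2195) = 784/(2541*(1/306) - 2195) = 784/(847/102 - 2195) = 784/(-223043/102) = 784*(-102/223043) = -79968/223043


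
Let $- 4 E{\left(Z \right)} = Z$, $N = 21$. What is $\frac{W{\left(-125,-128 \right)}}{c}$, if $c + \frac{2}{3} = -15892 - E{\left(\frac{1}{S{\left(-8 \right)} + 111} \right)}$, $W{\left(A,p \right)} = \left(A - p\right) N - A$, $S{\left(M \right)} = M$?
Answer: $- \frac{232368}{19643333} \approx -0.011829$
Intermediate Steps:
$E{\left(Z \right)} = - \frac{Z}{4}$
$W{\left(A,p \right)} = - 21 p + 20 A$ ($W{\left(A,p \right)} = \left(A - p\right) 21 - A = \left(- 21 p + 21 A\right) - A = - 21 p + 20 A$)
$c = - \frac{19643333}{1236}$ ($c = - \frac{2}{3} - \left(15892 - \frac{1}{4 \left(-8 + 111\right)}\right) = - \frac{2}{3} - \left(15892 - \frac{1}{4 \cdot 103}\right) = - \frac{2}{3} - \left(15892 - \frac{1}{412}\right) = - \frac{2}{3} - \frac{6547503}{412} = - \frac{19643333}{1236} \approx -15893.0$)
$\frac{W{\left(-125,-128 \right)}}{c} = \frac{\left(-21\right) \left(-128\right) + 20 \left(-125\right)}{- \frac{19643333}{1236}} = \left(2688 - 2500\right) \left(- \frac{1236}{19643333}\right) = 188 \left(- \frac{1236}{19643333}\right) = - \frac{232368}{19643333}$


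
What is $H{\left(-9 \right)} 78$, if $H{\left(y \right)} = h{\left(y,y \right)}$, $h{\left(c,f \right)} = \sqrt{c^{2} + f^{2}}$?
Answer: $702 \sqrt{2} \approx 992.78$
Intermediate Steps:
$H{\left(y \right)} = \sqrt{2} \sqrt{y^{2}}$ ($H{\left(y \right)} = \sqrt{y^{2} + y^{2}} = \sqrt{2 y^{2}} = \sqrt{2} \sqrt{y^{2}}$)
$H{\left(-9 \right)} 78 = \sqrt{2} \sqrt{\left(-9\right)^{2}} \cdot 78 = \sqrt{2} \sqrt{81} \cdot 78 = \sqrt{2} \cdot 9 \cdot 78 = 9 \sqrt{2} \cdot 78 = 702 \sqrt{2}$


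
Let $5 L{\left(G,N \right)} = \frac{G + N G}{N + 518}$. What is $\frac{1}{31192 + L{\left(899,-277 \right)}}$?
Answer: $\frac{1205}{37338236} \approx 3.2273 \cdot 10^{-5}$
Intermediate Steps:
$L{\left(G,N \right)} = \frac{G + G N}{5 \left(518 + N\right)}$ ($L{\left(G,N \right)} = \frac{\left(G + N G\right) \frac{1}{N + 518}}{5} = \frac{\left(G + G N\right) \frac{1}{518 + N}}{5} = \frac{\frac{1}{518 + N} \left(G + G N\right)}{5} = \frac{G + G N}{5 \left(518 + N\right)}$)
$\frac{1}{31192 + L{\left(899,-277 \right)}} = \frac{1}{31192 + \frac{1}{5} \cdot 899 \frac{1}{518 - 277} \left(1 - 277\right)} = \frac{1}{31192 + \frac{1}{5} \cdot 899 \cdot \frac{1}{241} \left(-276\right)} = \frac{1}{31192 - \frac{248124}{1205}} = \frac{1}{\frac{37338236}{1205}} = \frac{1205}{37338236}$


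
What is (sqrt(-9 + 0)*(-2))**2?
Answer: -36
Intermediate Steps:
(sqrt(-9 + 0)*(-2))**2 = (sqrt(-9)*(-2))**2 = ((3*I)*(-2))**2 = (-6*I)**2 = -36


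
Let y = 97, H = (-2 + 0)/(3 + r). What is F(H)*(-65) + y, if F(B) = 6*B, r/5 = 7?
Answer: 2233/19 ≈ 117.53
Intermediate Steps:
r = 35 (r = 5*7 = 35)
H = -1/19 (H = (-2 + 0)/(3 + 35) = -2/38 = -2*1/38 = -1/19 ≈ -0.052632)
F(H)*(-65) + y = (6*(-1/19))*(-65) + 97 = -6/19*(-65) + 97 = 390/19 + 97 = 2233/19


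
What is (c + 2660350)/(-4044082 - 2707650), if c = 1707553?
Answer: -4367903/6751732 ≈ -0.64693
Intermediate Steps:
(c + 2660350)/(-4044082 - 2707650) = (1707553 + 2660350)/(-4044082 - 2707650) = 4367903/(-6751732) = 4367903*(-1/6751732) = -4367903/6751732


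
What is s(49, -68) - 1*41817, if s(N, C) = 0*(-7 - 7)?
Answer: -41817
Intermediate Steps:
s(N, C) = 0 (s(N, C) = 0*(-14) = 0)
s(49, -68) - 1*41817 = 0 - 1*41817 = 0 - 41817 = -41817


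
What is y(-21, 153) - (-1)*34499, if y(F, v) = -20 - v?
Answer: 34326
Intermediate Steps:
y(-21, 153) - (-1)*34499 = (-20 - 1*153) - (-1)*34499 = (-20 - 153) - 1*(-34499) = -173 + 34499 = 34326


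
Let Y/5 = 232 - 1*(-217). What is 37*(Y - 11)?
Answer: 82658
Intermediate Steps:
Y = 2245 (Y = 5*(232 - 1*(-217)) = 5*(232 + 217) = 5*449 = 2245)
37*(Y - 11) = 37*(2245 - 11) = 37*2234 = 82658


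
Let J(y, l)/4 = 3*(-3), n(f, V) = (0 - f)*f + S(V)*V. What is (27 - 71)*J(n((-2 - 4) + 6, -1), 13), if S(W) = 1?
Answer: 1584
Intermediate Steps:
n(f, V) = V - f² (n(f, V) = (0 - f)*f + 1*V = (-f)*f + V = -f² + V = V - f²)
J(y, l) = -36 (J(y, l) = 4*(3*(-3)) = 4*(-9) = -36)
(27 - 71)*J(n((-2 - 4) + 6, -1), 13) = (27 - 71)*(-36) = -44*(-36) = 1584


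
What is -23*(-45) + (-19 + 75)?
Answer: 1091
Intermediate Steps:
-23*(-45) + (-19 + 75) = 1035 + 56 = 1091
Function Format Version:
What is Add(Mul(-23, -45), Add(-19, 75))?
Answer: 1091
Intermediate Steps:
Add(Mul(-23, -45), Add(-19, 75)) = Add(1035, 56) = 1091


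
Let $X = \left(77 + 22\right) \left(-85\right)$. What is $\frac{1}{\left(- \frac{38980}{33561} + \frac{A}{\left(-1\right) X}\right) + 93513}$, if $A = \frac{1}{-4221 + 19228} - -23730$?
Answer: $\frac{42810243795}{4003385328670364} \approx 1.0694 \cdot 10^{-5}$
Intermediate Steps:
$X = -8415$ ($X = 99 \left(-85\right) = -8415$)
$A = \frac{356116111}{15007}$ ($A = \frac{1}{15007} + 23730 = \frac{356116111}{15007} \approx 23730.0$)
$\frac{1}{\left(- \frac{38980}{33561} + \frac{A}{\left(-1\right) X}\right) + 93513} = \frac{1}{\left(- \frac{38980}{33561} + \frac{356116111}{15007 \left(\left(-1\right) \left(-8415\right)\right)}\right) + 93513} = \frac{1}{\left(\left(-38980\right) \frac{1}{33561} + \frac{356116111}{15007 \cdot 8415}\right) + 93513} = \frac{1}{\left(- \frac{38980}{33561} + \frac{356116111}{15007} \cdot \frac{1}{8415}\right) + 93513} = \frac{1}{\left(- \frac{38980}{33561} + \frac{356116111}{126283905}\right) + 93513} = \frac{1}{\frac{71000668529}{42810243795} + 93513} = \frac{1}{\frac{4003385328670364}{42810243795}} = \frac{42810243795}{4003385328670364}$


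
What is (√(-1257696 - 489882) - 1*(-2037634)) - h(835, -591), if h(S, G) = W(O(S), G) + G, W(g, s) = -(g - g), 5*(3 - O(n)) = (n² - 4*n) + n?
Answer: 2038225 + I*√1747578 ≈ 2.0382e+6 + 1322.0*I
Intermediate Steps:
O(n) = 3 - n²/5 + 3*n/5 (O(n) = 3 - ((n² - 4*n) + n)/5 = 3 - (n² - 3*n)/5 = 3 + (-n²/5 + 3*n/5) = 3 - n²/5 + 3*n/5)
W(g, s) = 0 (W(g, s) = -1*0 = 0)
h(S, G) = G (h(S, G) = 0 + G = G)
(√(-1257696 - 489882) - 1*(-2037634)) - h(835, -591) = (√(-1257696 - 489882) - 1*(-2037634)) - 1*(-591) = (√(-1747578) + 2037634) + 591 = (I*√1747578 + 2037634) + 591 = (2037634 + I*√1747578) + 591 = 2038225 + I*√1747578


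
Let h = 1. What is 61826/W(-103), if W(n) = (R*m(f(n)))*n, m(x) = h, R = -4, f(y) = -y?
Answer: 30913/206 ≈ 150.06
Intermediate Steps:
m(x) = 1
W(n) = -4*n (W(n) = (-4*1)*n = -4*n)
61826/W(-103) = 61826/((-4*(-103))) = 61826/412 = 61826*(1/412) = 30913/206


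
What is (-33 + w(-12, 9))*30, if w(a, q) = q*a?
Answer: -4230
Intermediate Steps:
w(a, q) = a*q
(-33 + w(-12, 9))*30 = (-33 - 12*9)*30 = (-33 - 108)*30 = -141*30 = -4230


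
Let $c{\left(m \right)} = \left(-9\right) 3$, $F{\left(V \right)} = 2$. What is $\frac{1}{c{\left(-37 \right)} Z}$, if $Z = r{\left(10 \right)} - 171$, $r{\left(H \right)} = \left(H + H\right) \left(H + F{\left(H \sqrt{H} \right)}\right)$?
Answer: $- \frac{1}{1863} \approx -0.00053677$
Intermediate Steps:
$r{\left(H \right)} = 2 H \left(2 + H\right)$ ($r{\left(H \right)} = \left(H + H\right) \left(H + 2\right) = 2 H \left(2 + H\right)$)
$Z = 69$ ($Z = 2 \cdot 10 \left(2 + 10\right) - 171 = 2 \cdot 10 \cdot 12 - 171 = 240 - 171 = 69$)
$c{\left(m \right)} = -27$
$\frac{1}{c{\left(-37 \right)} Z} = \frac{1}{\left(-27\right) 69} = \frac{1}{-1863} = - \frac{1}{1863}$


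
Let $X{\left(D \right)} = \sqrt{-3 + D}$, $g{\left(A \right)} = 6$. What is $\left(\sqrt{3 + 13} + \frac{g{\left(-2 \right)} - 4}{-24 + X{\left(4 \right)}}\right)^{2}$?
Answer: $\frac{8100}{529} \approx 15.312$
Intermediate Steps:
$\left(\sqrt{3 + 13} + \frac{g{\left(-2 \right)} - 4}{-24 + X{\left(4 \right)}}\right)^{2} = \left(\sqrt{3 + 13} + \frac{6 - 4}{-24 + \sqrt{-3 + 4}}\right)^{2} = \left(\sqrt{16} + \frac{2}{-24 + \sqrt{1}}\right)^{2} = \left(4 + \frac{2}{-24 + 1}\right)^{2} = \left(4 + \frac{2}{-23}\right)^{2} = \left(4 + 2 \left(- \frac{1}{23}\right)\right)^{2} = \left(4 - \frac{2}{23}\right)^{2} = \left(\frac{90}{23}\right)^{2} = \frac{8100}{529}$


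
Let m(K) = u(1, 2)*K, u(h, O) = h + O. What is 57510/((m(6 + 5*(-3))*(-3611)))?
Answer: 2130/3611 ≈ 0.58986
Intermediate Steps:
u(h, O) = O + h
m(K) = 3*K (m(K) = (2 + 1)*K = 3*K)
57510/((m(6 + 5*(-3))*(-3611))) = 57510/(((3*(6 + 5*(-3)))*(-3611))) = 57510/(((3*(6 - 15))*(-3611))) = 57510/(((3*(-9))*(-3611))) = 57510/((-27*(-3611))) = 57510/97497 = 57510*(1/97497) = 2130/3611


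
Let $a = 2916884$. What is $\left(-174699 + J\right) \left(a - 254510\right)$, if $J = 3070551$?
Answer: $7709841072648$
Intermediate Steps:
$\left(-174699 + J\right) \left(a - 254510\right) = \left(-174699 + 3070551\right) \left(2916884 - 254510\right) = 2895852 \cdot 2662374 = 7709841072648$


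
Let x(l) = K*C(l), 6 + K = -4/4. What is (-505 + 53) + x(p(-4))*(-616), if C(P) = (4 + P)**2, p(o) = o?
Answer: -452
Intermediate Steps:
K = -7 (K = -6 - 4/4 = -6 - 4*1/4 = -6 - 1 = -7)
x(l) = -7*(4 + l)**2
(-505 + 53) + x(p(-4))*(-616) = (-505 + 53) - 7*(4 - 4)**2*(-616) = -452 - 7*0**2*(-616) = -452 - 7*0*(-616) = -452 + 0*(-616) = -452 + 0 = -452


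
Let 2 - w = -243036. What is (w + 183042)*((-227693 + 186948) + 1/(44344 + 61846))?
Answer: -184352525679792/10619 ≈ -1.7361e+10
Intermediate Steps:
w = 243038 (w = 2 - 1*(-243036) = 2 + 243036 = 243038)
(w + 183042)*((-227693 + 186948) + 1/(44344 + 61846)) = (243038 + 183042)*((-227693 + 186948) + 1/(44344 + 61846)) = 426080*(-40745 + 1/106190) = 426080*(-4326711549/106190) = -184352525679792/10619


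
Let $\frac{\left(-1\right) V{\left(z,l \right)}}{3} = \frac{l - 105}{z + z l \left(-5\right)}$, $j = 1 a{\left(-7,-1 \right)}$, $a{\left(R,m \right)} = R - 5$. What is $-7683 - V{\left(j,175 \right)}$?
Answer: $- \frac{13429849}{1748} \approx -7683.0$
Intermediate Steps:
$a{\left(R,m \right)} = -5 + R$
$j = -12$ ($j = 1 \left(-5 - 7\right) = 1 \left(-12\right) = -12$)
$V{\left(z,l \right)} = - \frac{3 \left(-105 + l\right)}{z - 5 l z}$ ($V{\left(z,l \right)} = - 3 \frac{l - 105}{z + z l \left(-5\right)} = - 3 \frac{-105 + l}{z + l z \left(-5\right)} = - 3 \frac{-105 + l}{z - 5 l z} = - \frac{3 \left(-105 + l\right)}{z - 5 l z}$)
$-7683 - V{\left(j,175 \right)} = -7683 - \frac{3 \left(-105 + 175\right)}{\left(-12\right) \left(-1 + 5 \cdot 175\right)} = -7683 - 3 \left(- \frac{1}{12}\right) \frac{1}{-1 + 875} \cdot 70 = -7683 - 3 \left(- \frac{1}{12}\right) \frac{1}{874} \cdot 70 = -7683 - - \frac{35}{1748} = -7683 + \frac{35}{1748} = - \frac{13429849}{1748}$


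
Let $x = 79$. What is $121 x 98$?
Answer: $936782$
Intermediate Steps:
$121 x 98 = 121 \cdot 79 \cdot 98 = 9559 \cdot 98 = 936782$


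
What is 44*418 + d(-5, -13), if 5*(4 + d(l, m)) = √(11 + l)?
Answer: 18388 + √6/5 ≈ 18389.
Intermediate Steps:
d(l, m) = -4 + √(11 + l)/5
44*418 + d(-5, -13) = 44*418 + (-4 + √(11 - 5)/5) = 18392 + (-4 + √6/5) = 18388 + √6/5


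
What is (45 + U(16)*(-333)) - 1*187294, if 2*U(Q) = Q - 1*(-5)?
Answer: -381491/2 ≈ -1.9075e+5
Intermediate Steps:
U(Q) = 5/2 + Q/2 (U(Q) = (Q - 1*(-5))/2 = (Q + 5)/2 = (5 + Q)/2 = 5/2 + Q/2)
(45 + U(16)*(-333)) - 1*187294 = (45 + (5/2 + (½)*16)*(-333)) - 1*187294 = (45 + (5/2 + 8)*(-333)) - 187294 = (45 + (21/2)*(-333)) - 187294 = (45 - 6993/2) - 187294 = -6903/2 - 187294 = -381491/2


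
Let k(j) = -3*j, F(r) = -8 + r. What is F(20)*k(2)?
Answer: -72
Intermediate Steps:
F(20)*k(2) = (-8 + 20)*(-3*2) = 12*(-6) = -72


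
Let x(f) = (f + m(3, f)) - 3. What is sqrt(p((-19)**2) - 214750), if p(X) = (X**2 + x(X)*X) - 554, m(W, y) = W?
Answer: sqrt(45338) ≈ 212.93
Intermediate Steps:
x(f) = f (x(f) = (f + 3) - 3 = (3 + f) - 3 = f)
p(X) = -554 + 2*X**2 (p(X) = (X**2 + X*X) - 554 = (X**2 + X**2) - 554 = 2*X**2 - 554 = -554 + 2*X**2)
sqrt(p((-19)**2) - 214750) = sqrt((-554 + 2*((-19)**2)**2) - 214750) = sqrt((-554 + 2*361**2) - 214750) = sqrt((-554 + 2*130321) - 214750) = sqrt((-554 + 260642) - 214750) = sqrt(260088 - 214750) = sqrt(45338)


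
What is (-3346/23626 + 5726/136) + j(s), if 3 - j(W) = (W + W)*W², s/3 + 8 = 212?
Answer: -368258971738397/803284 ≈ -4.5844e+8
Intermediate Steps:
s = 612 (s = -24 + 3*212 = -24 + 636 = 612)
j(W) = 3 - 2*W³ (j(W) = 3 - (W + W)*W² = 3 - 2*W*W² = 3 - 2*W³)
(-3346/23626 + 5726/136) + j(s) = (-3346/23626 + 5726/136) + (3 - 2*612³) = (-3346*1/23626 + 5726*(1/136)) + (3 - 2*229220928) = (-1673/11813 + 2863/68) + (3 - 458441856) = 33706855/803284 - 458441853 = -368258971738397/803284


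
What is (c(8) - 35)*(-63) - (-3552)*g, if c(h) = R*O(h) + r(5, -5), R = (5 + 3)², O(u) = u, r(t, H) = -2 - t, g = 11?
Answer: 9462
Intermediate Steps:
R = 64 (R = 8² = 64)
c(h) = -7 + 64*h (c(h) = 64*h + (-2 - 1*5) = 64*h + (-2 - 5) = 64*h - 7 = -7 + 64*h)
(c(8) - 35)*(-63) - (-3552)*g = ((-7 + 64*8) - 35)*(-63) - (-3552)*11 = ((-7 + 512) - 35)*(-63) - 1*(-39072) = (505 - 35)*(-63) + 39072 = 470*(-63) + 39072 = -29610 + 39072 = 9462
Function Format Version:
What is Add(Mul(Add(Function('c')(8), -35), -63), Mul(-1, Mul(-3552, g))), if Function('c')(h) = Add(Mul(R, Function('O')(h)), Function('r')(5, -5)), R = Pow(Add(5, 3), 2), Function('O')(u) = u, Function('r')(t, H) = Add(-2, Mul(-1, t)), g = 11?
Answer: 9462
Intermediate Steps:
R = 64 (R = Pow(8, 2) = 64)
Function('c')(h) = Add(-7, Mul(64, h)) (Function('c')(h) = Add(Mul(64, h), Add(-2, Mul(-1, 5))) = Add(Mul(64, h), Add(-2, -5)) = Add(Mul(64, h), -7) = Add(-7, Mul(64, h)))
Add(Mul(Add(Function('c')(8), -35), -63), Mul(-1, Mul(-3552, g))) = Add(Mul(Add(Add(-7, Mul(64, 8)), -35), -63), Mul(-1, Mul(-3552, 11))) = Add(Mul(Add(Add(-7, 512), -35), -63), Mul(-1, -39072)) = Add(Mul(Add(505, -35), -63), 39072) = Add(Mul(470, -63), 39072) = Add(-29610, 39072) = 9462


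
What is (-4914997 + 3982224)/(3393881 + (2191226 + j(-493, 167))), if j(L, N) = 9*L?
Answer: -932773/5580670 ≈ -0.16714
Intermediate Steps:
(-4914997 + 3982224)/(3393881 + (2191226 + j(-493, 167))) = (-4914997 + 3982224)/(3393881 + (2191226 + 9*(-493))) = -932773/(3393881 + (2191226 - 4437)) = -932773/(3393881 + 2186789) = -932773/5580670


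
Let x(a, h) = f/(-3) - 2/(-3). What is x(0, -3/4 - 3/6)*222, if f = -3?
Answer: 370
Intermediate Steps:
x(a, h) = 5/3 (x(a, h) = -3/(-3) - 2/(-3) = -3*(-⅓) - 2*(-⅓) = 1 + ⅔ = 5/3)
x(0, -3/4 - 3/6)*222 = (5/3)*222 = 370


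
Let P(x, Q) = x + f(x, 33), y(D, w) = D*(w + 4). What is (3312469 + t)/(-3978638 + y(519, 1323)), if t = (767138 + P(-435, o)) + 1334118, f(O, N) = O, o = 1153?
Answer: -1082571/657985 ≈ -1.6453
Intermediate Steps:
y(D, w) = D*(4 + w)
P(x, Q) = 2*x (P(x, Q) = x + x = 2*x)
t = 2100386 (t = (767138 + 2*(-435)) + 1334118 = (767138 - 870) + 1334118 = 766268 + 1334118 = 2100386)
(3312469 + t)/(-3978638 + y(519, 1323)) = (3312469 + 2100386)/(-3978638 + 519*(4 + 1323)) = 5412855/(-3978638 + 519*1327) = 5412855/(-3978638 + 688713) = 5412855/(-3289925) = 5412855*(-1/3289925) = -1082571/657985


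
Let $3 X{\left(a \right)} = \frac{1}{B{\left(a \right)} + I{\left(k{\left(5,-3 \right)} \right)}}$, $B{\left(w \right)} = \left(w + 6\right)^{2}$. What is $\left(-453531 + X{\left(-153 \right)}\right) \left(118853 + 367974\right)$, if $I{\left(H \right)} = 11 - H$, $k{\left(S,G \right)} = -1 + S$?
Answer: $- \frac{14317863595725349}{64848} \approx -2.2079 \cdot 10^{11}$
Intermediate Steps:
$B{\left(w \right)} = \left(6 + w\right)^{2}$
$X{\left(a \right)} = \frac{1}{3 \left(7 + \left(6 + a\right)^{2}\right)}$ ($X{\left(a \right)} = \frac{1}{3 \left(\left(6 + a\right)^{2} + \left(11 - \left(-1 + 5\right)\right)\right)} = \frac{1}{3 \left(\left(6 + a\right)^{2} + \left(11 - 4\right)\right)} = \frac{1}{3 \left(\left(6 + a\right)^{2} + 7\right)} = \frac{1}{3 \left(7 + \left(6 + a\right)^{2}\right)}$)
$\left(-453531 + X{\left(-153 \right)}\right) \left(118853 + 367974\right) = \left(-453531 + \frac{1}{3 \left(7 + \left(6 - 153\right)^{2}\right)}\right) \left(118853 + 367974\right) = \left(-453531 + \frac{1}{3 \left(7 + \left(-147\right)^{2}\right)}\right) 486827 = \left(-453531 + \frac{1}{3 \left(7 + 21609\right)}\right) 486827 = \left(-453531 + \frac{1}{3 \cdot 21616}\right) 486827 = \left(-453531 + \frac{1}{3} \cdot \frac{1}{21616}\right) 486827 = \left(-453531 + \frac{1}{64848}\right) 486827 = \left(- \frac{29410578287}{64848}\right) 486827 = - \frac{14317863595725349}{64848}$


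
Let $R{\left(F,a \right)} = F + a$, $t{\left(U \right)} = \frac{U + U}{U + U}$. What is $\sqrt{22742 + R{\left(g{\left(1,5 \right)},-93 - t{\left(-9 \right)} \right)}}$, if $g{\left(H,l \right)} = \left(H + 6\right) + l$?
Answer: $2 \sqrt{5665} \approx 150.53$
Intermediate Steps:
$g{\left(H,l \right)} = 6 + H + l$ ($g{\left(H,l \right)} = \left(6 + H\right) + l = 6 + H + l$)
$t{\left(U \right)} = 1$ ($t{\left(U \right)} = \frac{2 U}{2 U} = 2 U \frac{1}{2 U} = 1$)
$\sqrt{22742 + R{\left(g{\left(1,5 \right)},-93 - t{\left(-9 \right)} \right)}} = \sqrt{22742 + \left(\left(6 + 1 + 5\right) - 94\right)} = \sqrt{22742 + \left(12 - 94\right)} = \sqrt{22742 - 82} = \sqrt{22660} = 2 \sqrt{5665}$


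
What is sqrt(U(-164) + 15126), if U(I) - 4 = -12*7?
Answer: sqrt(15046) ≈ 122.66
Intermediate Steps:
U(I) = -80 (U(I) = 4 - 12*7 = 4 - 84 = -80)
sqrt(U(-164) + 15126) = sqrt(-80 + 15126) = sqrt(15046)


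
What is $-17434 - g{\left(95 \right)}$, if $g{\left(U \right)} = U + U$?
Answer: $-17624$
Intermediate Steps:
$g{\left(U \right)} = 2 U$
$-17434 - g{\left(95 \right)} = -17434 - 2 \cdot 95 = -17434 - 190 = -17624$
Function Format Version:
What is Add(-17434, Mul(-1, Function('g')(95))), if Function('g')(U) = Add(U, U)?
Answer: -17624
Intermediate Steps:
Function('g')(U) = Mul(2, U)
Add(-17434, Mul(-1, Function('g')(95))) = Add(-17434, Mul(-1, Mul(2, 95))) = Add(-17434, Mul(-1, 190)) = Add(-17434, -190) = -17624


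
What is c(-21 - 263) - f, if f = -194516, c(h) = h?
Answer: 194232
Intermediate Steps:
c(-21 - 263) - f = (-21 - 263) - 1*(-194516) = -284 + 194516 = 194232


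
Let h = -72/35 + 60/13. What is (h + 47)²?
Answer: 508457401/207025 ≈ 2456.0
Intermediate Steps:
h = 1164/455 (h = -72*1/35 + 60*(1/13) = -72/35 + 60/13 = 1164/455 ≈ 2.5582)
(h + 47)² = (1164/455 + 47)² = (22549/455)² = 508457401/207025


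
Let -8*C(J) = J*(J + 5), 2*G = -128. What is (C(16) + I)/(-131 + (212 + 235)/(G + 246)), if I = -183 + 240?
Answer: -546/4679 ≈ -0.11669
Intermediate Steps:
G = -64 (G = (½)*(-128) = -64)
C(J) = -J*(5 + J)/8 (C(J) = -J*(J + 5)/8 = -J*(5 + J)/8)
I = 57
(C(16) + I)/(-131 + (212 + 235)/(G + 246)) = (-⅛*16*(5 + 16) + 57)/(-131 + (212 + 235)/(-64 + 246)) = (-⅛*16*21 + 57)/(-131 + 447/182) = (-42 + 57)/(-131 + 447*(1/182)) = 15/(-131 + 447/182) = 15/(-23395/182) = 15*(-182/23395) = -546/4679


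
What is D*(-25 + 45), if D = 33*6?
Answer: 3960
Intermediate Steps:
D = 198
D*(-25 + 45) = 198*(-25 + 45) = 198*20 = 3960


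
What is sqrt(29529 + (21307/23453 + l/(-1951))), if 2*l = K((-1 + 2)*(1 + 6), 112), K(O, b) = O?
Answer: 3*sqrt(27478365924888721678)/91513606 ≈ 171.84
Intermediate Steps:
l = 7/2 (l = ((-1 + 2)*(1 + 6))/2 = (1*7)/2 = (1/2)*7 = 7/2 ≈ 3.5000)
sqrt(29529 + (21307/23453 + l/(-1951))) = sqrt(29529 + (21307/23453 + (7/2)/(-1951))) = sqrt(29529 + (21307*(1/23453) + (7/2)*(-1/1951))) = sqrt(29529 + (21307/23453 - 7/3902)) = sqrt(29529 + 82975743/91513606) = sqrt(2702388247317/91513606) = 3*sqrt(27478365924888721678)/91513606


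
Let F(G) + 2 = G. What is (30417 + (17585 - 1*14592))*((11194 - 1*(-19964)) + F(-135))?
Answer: 1036411610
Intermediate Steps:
F(G) = -2 + G
(30417 + (17585 - 1*14592))*((11194 - 1*(-19964)) + F(-135)) = (30417 + (17585 - 1*14592))*((11194 - 1*(-19964)) + (-2 - 135)) = (30417 + (17585 - 14592))*((11194 + 19964) - 137) = (30417 + 2993)*(31158 - 137) = 33410*31021 = 1036411610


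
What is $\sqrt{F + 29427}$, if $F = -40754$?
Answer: $i \sqrt{11327} \approx 106.43 i$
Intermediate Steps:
$\sqrt{F + 29427} = \sqrt{-40754 + 29427} = \sqrt{-11327} = i \sqrt{11327}$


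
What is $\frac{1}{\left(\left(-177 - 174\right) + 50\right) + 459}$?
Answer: $\frac{1}{158} \approx 0.0063291$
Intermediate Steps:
$\frac{1}{\left(\left(-177 - 174\right) + 50\right) + 459} = \frac{1}{\left(-351 + 50\right) + 459} = \frac{1}{-301 + 459} = \frac{1}{158}$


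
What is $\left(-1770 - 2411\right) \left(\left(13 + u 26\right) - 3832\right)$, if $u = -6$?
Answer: $16619475$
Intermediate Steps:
$\left(-1770 - 2411\right) \left(\left(13 + u 26\right) - 3832\right) = \left(-1770 - 2411\right) \left(\left(13 - 156\right) - 3832\right) = - 4181 \left(\left(13 - 156\right) - 3832\right) = - 4181 \left(-143 - 3832\right) = \left(-4181\right) \left(-3975\right) = 16619475$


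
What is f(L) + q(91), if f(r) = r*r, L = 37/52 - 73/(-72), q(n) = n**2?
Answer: 7257559201/876096 ≈ 8284.0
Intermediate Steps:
L = 1615/936 (L = 37*(1/52) - 73*(-1/72) = 37/52 + 73/72 = 1615/936 ≈ 1.7254)
f(r) = r**2
f(L) + q(91) = (1615/936)**2 + 91**2 = 2608225/876096 + 8281 = 7257559201/876096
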